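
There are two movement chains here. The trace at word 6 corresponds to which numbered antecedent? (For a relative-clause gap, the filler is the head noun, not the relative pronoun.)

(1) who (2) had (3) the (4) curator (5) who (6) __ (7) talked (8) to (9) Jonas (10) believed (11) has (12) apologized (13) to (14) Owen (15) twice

The marked gap is inside the relative clause, the subject of "talked".
Its filler is the head noun "curator" (via "who"), at word 4.
(The other dependency links word 1 to a gap after word 10.)

4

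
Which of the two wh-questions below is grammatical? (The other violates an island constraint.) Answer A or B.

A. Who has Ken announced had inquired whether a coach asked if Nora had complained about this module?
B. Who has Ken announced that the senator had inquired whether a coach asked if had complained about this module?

In B, the wh-phrase is extracted from inside a wh-island (introduced by "whether"), which blocks movement.
In A, the extraction path crosses only that-complement boundaries, which are transparent.
So A is grammatical.

A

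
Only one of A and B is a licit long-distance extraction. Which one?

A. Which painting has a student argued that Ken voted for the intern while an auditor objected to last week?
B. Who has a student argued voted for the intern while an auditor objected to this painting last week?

In A, the wh-phrase is extracted from inside an adjunct island (introduced by "while"), which blocks movement.
In B, the extraction path crosses only that-complement boundaries, which are transparent.
So B is grammatical.

B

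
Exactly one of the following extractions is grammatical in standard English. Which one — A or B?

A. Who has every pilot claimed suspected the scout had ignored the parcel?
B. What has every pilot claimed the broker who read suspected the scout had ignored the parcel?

In B, the wh-phrase is extracted from inside a complex-NP island (relative clause) (introduced by "who"), which blocks movement.
In A, the extraction path crosses only that-complement boundaries, which are transparent.
So A is grammatical.

A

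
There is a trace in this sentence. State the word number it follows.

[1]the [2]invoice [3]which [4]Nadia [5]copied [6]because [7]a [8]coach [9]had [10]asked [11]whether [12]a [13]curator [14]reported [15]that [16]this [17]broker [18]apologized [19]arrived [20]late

The displaced element is "the invoice" (word 2).
It functions as the direct object of "copied", so the gap sits immediately after word 5 ("copied").
Base order: Nadia copied the invoice because a coach had asked whether a curator reported that this broker apologized.

5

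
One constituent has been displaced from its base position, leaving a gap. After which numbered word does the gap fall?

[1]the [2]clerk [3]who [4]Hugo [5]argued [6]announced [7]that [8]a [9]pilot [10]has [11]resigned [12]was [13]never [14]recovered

The displaced element is "the clerk" (word 2).
It is linked across 1 clause boundary (Ø).
It functions as the subject of "announced", so the gap sits immediately after word 5 ("argued").
Base order: Hugo argued the clerk announced that a pilot has resigned.

5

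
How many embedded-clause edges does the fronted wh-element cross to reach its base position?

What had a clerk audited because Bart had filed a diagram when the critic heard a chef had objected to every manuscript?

0

"what" originates inside the matrix clause — no clause boundary is crossed.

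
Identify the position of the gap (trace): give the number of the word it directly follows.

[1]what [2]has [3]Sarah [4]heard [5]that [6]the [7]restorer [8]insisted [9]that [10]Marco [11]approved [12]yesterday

The displaced element is "what" (word 1).
It is linked across 2 clause boundaries (that → that).
It functions as the direct object of "approved", so the gap sits immediately after word 11 ("approved").
Base order: Sarah has heard that the restorer insisted that Marco approved what yesterday.

11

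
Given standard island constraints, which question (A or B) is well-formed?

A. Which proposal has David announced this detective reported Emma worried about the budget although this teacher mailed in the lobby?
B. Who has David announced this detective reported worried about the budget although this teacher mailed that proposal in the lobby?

B

In A, the wh-phrase is extracted from inside an adjunct island (introduced by "although"), which blocks movement.
In B, the extraction path crosses only that-complement boundaries, which are transparent.
So B is grammatical.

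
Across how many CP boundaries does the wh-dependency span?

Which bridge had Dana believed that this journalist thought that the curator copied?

2

"which bridge" is extracted from the object of "copied".
Boundaries crossed, outermost first: [that], [that] — 2 in total.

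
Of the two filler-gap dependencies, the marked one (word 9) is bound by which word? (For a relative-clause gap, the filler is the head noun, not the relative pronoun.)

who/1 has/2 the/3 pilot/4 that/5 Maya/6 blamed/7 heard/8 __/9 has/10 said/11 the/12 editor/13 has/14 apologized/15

The marked gap is the subject of "said".
Its filler is the fronted wh-phrase "who", at word 1.
(The other dependency links word 4 to a gap after word 7.)

1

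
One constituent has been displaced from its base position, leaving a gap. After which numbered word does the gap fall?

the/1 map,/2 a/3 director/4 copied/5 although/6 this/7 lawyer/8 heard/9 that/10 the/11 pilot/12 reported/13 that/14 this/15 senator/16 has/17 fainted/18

The displaced element is "the map" (word 2).
It functions as the direct object of "copied", so the gap sits immediately after word 5 ("copied").
Base order: A director copied the map although this lawyer heard that the pilot reported that this senator has fainted.

5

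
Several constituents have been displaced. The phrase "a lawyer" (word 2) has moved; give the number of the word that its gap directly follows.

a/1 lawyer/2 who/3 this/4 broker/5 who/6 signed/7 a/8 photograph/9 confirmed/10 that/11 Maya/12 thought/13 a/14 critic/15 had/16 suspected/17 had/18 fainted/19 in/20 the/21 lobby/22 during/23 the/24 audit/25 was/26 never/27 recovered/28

17

The displaced element is "a lawyer" (word 2).
It is linked across 3 clause boundaries (that → Ø → Ø).
It functions as the subject of "fainted", so the gap sits immediately after word 17 ("suspected").
Base order: This broker who signed a photograph confirmed that Maya thought a critic had suspected a lawyer had fainted in the lobby during the audit.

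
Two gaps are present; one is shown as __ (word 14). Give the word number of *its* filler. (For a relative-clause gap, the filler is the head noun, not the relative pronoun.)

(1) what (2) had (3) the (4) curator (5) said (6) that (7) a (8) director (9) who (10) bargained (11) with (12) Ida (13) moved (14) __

The marked gap is the direct object of "moved".
Its filler is the fronted wh-phrase "what", at word 1.
(The other dependency links word 8 to a gap after word 9.)

1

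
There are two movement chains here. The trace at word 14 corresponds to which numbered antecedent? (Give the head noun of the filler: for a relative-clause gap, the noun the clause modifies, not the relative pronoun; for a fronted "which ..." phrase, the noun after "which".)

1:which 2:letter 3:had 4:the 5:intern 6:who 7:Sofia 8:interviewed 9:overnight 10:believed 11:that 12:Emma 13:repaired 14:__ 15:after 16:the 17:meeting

2

The marked gap is the direct object of "repaired".
Its filler is the fronted wh-phrase "which letter", at word 2.
(The other dependency links word 5 to a gap after word 8.)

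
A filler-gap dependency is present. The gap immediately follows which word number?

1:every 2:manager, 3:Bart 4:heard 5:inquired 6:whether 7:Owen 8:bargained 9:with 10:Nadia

The displaced element is "every manager" (word 2).
It is linked across 1 clause boundary (Ø).
It functions as the subject of "inquired", so the gap sits immediately after word 4 ("heard").
Base order: Bart heard every manager inquired whether Owen bargained with Nadia.

4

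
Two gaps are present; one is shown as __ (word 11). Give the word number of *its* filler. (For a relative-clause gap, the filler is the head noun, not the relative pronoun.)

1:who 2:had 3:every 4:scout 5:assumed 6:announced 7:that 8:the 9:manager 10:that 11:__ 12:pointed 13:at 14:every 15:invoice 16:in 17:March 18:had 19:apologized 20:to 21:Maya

The marked gap is inside the relative clause, the subject of "pointed".
Its filler is the head noun "manager" (via "that"), at word 9.
(The other dependency links word 1 to a gap after word 5.)

9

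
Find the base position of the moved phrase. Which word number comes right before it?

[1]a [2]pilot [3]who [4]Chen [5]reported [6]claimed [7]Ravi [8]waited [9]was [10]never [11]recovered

5

The displaced element is "a pilot" (word 2).
It is linked across 1 clause boundary (Ø).
It functions as the subject of "claimed", so the gap sits immediately after word 5 ("reported").
Base order: Chen reported that a pilot claimed Ravi waited.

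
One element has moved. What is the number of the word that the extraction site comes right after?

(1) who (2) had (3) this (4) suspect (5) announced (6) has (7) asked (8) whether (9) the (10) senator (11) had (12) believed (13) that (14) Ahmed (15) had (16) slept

5

The displaced element is "who" (word 1).
It is linked across 1 clause boundary (Ø).
It functions as the subject of "asked", so the gap sits immediately after word 5 ("announced").
Base order: This suspect had announced who has asked whether the senator had believed that Ahmed had slept.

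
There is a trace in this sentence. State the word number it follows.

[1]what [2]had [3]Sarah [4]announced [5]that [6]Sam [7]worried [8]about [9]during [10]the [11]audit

The displaced element is "what" (word 1).
It is linked across 1 clause boundary (that).
It functions as the object of the preposition "about" of "worried", so the gap sits immediately after word 8 ("about").
Base order: Sarah had announced that Sam worried about what during the audit.

8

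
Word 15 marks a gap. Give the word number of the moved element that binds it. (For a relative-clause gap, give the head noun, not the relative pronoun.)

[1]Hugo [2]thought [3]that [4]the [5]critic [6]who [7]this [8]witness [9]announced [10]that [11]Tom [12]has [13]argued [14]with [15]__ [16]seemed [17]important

5

The gap at 15 is the prepositional object of "argued", inside a relative clause.
The relative pronoun is "who" (word 6); it is bound by the head noun immediately before it.
Its filler is the head noun "critic", at word 5.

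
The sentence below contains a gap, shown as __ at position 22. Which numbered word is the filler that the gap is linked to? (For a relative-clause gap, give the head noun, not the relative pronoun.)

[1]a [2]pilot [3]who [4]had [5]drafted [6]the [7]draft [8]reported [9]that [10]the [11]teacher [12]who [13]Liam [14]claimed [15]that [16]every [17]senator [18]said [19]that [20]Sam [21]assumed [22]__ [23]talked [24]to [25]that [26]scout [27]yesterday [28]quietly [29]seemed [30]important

The gap at 22 is the subject of "talked", inside a relative clause.
The relative pronoun is "who" (word 12); it is bound by the head noun immediately before it.
Its filler is the head noun "teacher", at word 11.

11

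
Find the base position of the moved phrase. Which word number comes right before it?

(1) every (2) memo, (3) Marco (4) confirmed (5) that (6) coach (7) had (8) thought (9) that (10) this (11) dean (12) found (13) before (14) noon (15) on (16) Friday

The displaced element is "every memo" (word 2).
It is linked across 2 clause boundaries (Ø → that).
It functions as the direct object of "found", so the gap sits immediately after word 12 ("found").
Base order: Marco confirmed that coach had thought that this dean found every memo before noon on Friday.

12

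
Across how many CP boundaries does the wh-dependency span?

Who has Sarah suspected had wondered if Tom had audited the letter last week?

1

"who" is extracted from the subject of "wondered".
Boundaries crossed, outermost first: [Ø] — 1 in total.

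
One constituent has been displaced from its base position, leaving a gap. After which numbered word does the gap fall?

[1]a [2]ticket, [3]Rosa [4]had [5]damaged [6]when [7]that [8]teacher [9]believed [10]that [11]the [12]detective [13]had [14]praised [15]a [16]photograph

The displaced element is "a ticket" (word 2).
It functions as the direct object of "damaged", so the gap sits immediately after word 5 ("damaged").
Base order: Rosa had damaged a ticket when that teacher believed that the detective had praised a photograph.

5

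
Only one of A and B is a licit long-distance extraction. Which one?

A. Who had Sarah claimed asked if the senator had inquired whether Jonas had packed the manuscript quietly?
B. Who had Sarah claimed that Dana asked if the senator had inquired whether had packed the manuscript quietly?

In B, the wh-phrase is extracted from inside a wh-island (introduced by "if"), which blocks movement.
In A, the extraction path crosses only that-complement boundaries, which are transparent.
So A is grammatical.

A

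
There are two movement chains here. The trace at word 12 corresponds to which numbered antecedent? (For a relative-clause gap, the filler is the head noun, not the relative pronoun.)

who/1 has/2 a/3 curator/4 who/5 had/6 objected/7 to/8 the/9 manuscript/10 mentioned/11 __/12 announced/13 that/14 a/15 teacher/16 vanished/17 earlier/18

1

The marked gap is the subject of "announced".
Its filler is the fronted wh-phrase "who", at word 1.
(The other dependency links word 4 to a gap after word 5.)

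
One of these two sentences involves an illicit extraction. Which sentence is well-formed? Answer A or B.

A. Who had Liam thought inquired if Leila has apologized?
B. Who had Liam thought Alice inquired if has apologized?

A

In B, the wh-phrase is extracted from inside a wh-island (introduced by "if"), which blocks movement.
In A, the extraction path crosses only that-complement boundaries, which are transparent.
So A is grammatical.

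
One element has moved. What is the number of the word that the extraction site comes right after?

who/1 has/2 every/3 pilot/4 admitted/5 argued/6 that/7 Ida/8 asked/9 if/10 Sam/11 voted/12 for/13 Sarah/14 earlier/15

5

The displaced element is "who" (word 1).
It is linked across 1 clause boundary (Ø).
It functions as the subject of "argued", so the gap sits immediately after word 5 ("admitted").
Base order: Every pilot has admitted that who argued that Ida asked if Sam voted for Sarah earlier.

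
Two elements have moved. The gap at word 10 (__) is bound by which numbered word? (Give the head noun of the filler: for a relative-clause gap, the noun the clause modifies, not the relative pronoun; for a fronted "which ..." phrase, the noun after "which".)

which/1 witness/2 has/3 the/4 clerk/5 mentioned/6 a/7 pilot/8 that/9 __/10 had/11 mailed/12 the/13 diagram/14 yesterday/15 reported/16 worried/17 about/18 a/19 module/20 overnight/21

The marked gap is inside the relative clause, the subject of "mailed".
Its filler is the head noun "pilot" (via "that"), at word 8.
(The other dependency links word 2 to a gap after word 16.)

8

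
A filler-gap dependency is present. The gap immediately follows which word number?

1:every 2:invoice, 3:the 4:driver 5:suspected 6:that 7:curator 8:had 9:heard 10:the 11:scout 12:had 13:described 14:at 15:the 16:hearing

13

The displaced element is "every invoice" (word 2).
It is linked across 2 clause boundaries (Ø → Ø).
It functions as the direct object of "described", so the gap sits immediately after word 13 ("described").
Base order: The driver suspected that curator had heard the scout had described every invoice at the hearing.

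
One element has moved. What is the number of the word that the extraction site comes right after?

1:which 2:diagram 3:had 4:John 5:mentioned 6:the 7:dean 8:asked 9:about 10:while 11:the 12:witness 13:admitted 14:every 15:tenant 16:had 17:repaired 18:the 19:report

The displaced element is "which diagram" (word 2).
It is linked across 1 clause boundary (Ø).
It functions as the object of the preposition "about" of "asked", so the gap sits immediately after word 9 ("about").
Base order: John had mentioned the dean asked about which diagram while the witness admitted every tenant had repaired the report.

9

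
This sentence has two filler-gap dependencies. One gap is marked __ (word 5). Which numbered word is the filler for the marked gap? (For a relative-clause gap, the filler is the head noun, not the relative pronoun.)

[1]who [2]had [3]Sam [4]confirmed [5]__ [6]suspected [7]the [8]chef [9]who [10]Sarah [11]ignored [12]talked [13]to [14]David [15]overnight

1

The marked gap is the subject of "suspected".
Its filler is the fronted wh-phrase "who", at word 1.
(The other dependency links word 8 to a gap after word 11.)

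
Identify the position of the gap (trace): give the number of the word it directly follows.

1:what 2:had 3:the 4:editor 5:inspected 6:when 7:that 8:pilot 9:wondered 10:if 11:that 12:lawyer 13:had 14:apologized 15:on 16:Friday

The displaced element is "what" (word 1).
It functions as the direct object of "inspected", so the gap sits immediately after word 5 ("inspected").
Base order: The editor had inspected what when that pilot wondered if that lawyer had apologized on Friday.

5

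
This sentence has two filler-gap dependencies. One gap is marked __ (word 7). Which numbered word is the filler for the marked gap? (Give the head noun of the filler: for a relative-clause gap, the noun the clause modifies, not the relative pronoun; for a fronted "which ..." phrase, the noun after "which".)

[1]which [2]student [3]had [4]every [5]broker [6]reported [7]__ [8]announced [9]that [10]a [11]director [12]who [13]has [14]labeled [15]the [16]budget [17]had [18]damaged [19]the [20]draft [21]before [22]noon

The marked gap is the subject of "announced".
Its filler is the fronted wh-phrase "which student", at word 2.
(The other dependency links word 11 to a gap after word 12.)

2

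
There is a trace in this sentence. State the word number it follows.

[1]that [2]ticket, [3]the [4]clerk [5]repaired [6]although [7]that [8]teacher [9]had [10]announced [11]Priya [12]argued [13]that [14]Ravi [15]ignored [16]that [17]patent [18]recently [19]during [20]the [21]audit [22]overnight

5

The displaced element is "that ticket" (word 2).
It functions as the direct object of "repaired", so the gap sits immediately after word 5 ("repaired").
Base order: The clerk repaired that ticket although that teacher had announced Priya argued that Ravi ignored that patent recently during the audit overnight.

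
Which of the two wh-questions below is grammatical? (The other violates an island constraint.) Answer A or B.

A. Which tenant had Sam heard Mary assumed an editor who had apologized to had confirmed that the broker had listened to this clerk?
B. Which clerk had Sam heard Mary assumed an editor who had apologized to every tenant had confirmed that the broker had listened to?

In A, the wh-phrase is extracted from inside a complex-NP island (relative clause) (introduced by "who"), which blocks movement.
In B, the extraction path crosses only that-complement boundaries, which are transparent.
So B is grammatical.

B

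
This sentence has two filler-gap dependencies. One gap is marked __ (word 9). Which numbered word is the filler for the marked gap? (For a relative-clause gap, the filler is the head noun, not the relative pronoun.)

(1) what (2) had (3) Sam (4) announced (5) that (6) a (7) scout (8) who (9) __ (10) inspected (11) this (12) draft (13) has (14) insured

7

The marked gap is inside the relative clause, the subject of "inspected".
Its filler is the head noun "scout" (via "who"), at word 7.
(The other dependency links word 1 to a gap after word 14.)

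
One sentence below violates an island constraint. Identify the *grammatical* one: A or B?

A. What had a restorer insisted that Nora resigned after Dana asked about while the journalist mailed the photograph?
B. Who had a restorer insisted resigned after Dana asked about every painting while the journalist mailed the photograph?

B

In A, the wh-phrase is extracted from inside an adjunct island (introduced by "after"), which blocks movement.
In B, the extraction path crosses only that-complement boundaries, which are transparent.
So B is grammatical.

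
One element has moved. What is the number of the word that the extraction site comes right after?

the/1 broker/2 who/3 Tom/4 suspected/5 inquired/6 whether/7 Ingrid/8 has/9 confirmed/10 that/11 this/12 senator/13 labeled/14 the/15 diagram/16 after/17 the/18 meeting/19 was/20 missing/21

The displaced element is "the broker" (word 2).
It is linked across 1 clause boundary (Ø).
It functions as the subject of "inquired", so the gap sits immediately after word 5 ("suspected").
Base order: Tom suspected that the broker inquired whether Ingrid has confirmed that this senator labeled the diagram after the meeting.

5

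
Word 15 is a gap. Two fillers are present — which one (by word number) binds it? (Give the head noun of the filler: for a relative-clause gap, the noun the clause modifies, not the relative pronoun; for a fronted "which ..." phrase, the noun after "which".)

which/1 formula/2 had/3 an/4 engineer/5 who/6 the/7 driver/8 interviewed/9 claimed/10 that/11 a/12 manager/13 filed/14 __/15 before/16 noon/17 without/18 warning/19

2

The marked gap is the direct object of "filed".
Its filler is the fronted wh-phrase "which formula", at word 2.
(The other dependency links word 5 to a gap after word 9.)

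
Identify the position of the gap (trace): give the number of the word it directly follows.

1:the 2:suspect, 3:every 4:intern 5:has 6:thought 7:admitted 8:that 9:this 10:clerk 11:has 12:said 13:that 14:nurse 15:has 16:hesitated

6

The displaced element is "the suspect" (word 2).
It is linked across 1 clause boundary (Ø).
It functions as the subject of "admitted", so the gap sits immediately after word 6 ("thought").
Base order: Every intern has thought the suspect admitted that this clerk has said that nurse has hesitated.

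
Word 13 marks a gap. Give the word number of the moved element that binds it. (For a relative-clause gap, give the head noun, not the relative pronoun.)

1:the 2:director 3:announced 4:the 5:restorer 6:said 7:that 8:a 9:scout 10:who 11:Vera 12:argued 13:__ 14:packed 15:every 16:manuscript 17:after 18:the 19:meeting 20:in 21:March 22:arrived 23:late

9

The gap at 13 is the subject of "packed", inside a relative clause.
The relative pronoun is "who" (word 10); it is bound by the head noun immediately before it.
Its filler is the head noun "scout", at word 9.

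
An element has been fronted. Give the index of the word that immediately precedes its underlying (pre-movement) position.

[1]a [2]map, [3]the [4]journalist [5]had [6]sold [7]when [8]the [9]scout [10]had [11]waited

The displaced element is "a map" (word 2).
It functions as the direct object of "sold", so the gap sits immediately after word 6 ("sold").
Base order: The journalist had sold a map when the scout had waited.

6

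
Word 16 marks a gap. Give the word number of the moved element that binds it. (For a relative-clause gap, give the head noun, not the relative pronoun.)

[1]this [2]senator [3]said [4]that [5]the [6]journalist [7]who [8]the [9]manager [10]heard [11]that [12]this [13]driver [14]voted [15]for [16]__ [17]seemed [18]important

6

The gap at 16 is the prepositional object of "voted", inside a relative clause.
The relative pronoun is "who" (word 7); it is bound by the head noun immediately before it.
Its filler is the head noun "journalist", at word 6.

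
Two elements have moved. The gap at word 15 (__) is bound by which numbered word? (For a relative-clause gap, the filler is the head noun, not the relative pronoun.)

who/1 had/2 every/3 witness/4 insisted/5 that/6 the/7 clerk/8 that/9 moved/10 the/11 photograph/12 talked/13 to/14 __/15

The marked gap is the object of the preposition "to" of "talked".
Its filler is the fronted wh-phrase "who", at word 1.
(The other dependency links word 8 to a gap after word 9.)

1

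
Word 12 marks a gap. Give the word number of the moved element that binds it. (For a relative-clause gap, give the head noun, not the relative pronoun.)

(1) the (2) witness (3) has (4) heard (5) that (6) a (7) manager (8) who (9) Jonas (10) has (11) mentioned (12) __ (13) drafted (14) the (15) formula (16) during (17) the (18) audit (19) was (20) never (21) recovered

The gap at 12 is the subject of "drafted", inside a relative clause.
The relative pronoun is "who" (word 8); it is bound by the head noun immediately before it.
Its filler is the head noun "manager", at word 7.

7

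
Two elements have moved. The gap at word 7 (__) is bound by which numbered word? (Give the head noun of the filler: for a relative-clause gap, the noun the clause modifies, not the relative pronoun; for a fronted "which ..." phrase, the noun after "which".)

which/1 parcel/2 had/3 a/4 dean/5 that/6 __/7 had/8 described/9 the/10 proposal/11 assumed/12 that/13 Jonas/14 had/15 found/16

The marked gap is inside the relative clause, the subject of "described".
Its filler is the head noun "dean" (via "that"), at word 5.
(The other dependency links word 2 to a gap after word 16.)

5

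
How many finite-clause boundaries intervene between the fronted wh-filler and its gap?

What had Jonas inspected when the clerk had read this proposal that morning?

0

"what" originates inside the matrix clause — no clause boundary is crossed.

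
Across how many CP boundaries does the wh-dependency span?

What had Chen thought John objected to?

1

"what" is extracted from the PP object of "objected".
Boundaries crossed, outermost first: [Ø] — 1 in total.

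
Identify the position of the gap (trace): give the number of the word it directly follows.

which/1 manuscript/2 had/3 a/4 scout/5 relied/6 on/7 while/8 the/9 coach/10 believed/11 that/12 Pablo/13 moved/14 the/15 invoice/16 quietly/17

7

The displaced element is "which manuscript" (word 2).
It functions as the object of the preposition "on" of "relied", so the gap sits immediately after word 7 ("on").
Base order: A scout had relied on which manuscript while the coach believed that Pablo moved the invoice quietly.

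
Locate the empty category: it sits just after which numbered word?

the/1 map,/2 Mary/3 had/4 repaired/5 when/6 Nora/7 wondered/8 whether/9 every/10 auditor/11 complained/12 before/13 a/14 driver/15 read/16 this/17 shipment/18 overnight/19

The displaced element is "the map" (word 2).
It functions as the direct object of "repaired", so the gap sits immediately after word 5 ("repaired").
Base order: Mary had repaired the map when Nora wondered whether every auditor complained before a driver read this shipment overnight.

5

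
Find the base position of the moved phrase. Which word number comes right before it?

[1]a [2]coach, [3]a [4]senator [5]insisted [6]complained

The displaced element is "a coach" (word 2).
It is linked across 1 clause boundary (Ø).
It functions as the subject of "complained", so the gap sits immediately after word 5 ("insisted").
Base order: A senator insisted that a coach complained.

5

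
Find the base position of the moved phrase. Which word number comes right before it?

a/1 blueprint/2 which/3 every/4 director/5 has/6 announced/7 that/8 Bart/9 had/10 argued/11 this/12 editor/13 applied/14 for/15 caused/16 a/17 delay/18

The displaced element is "a blueprint" (word 2).
It is linked across 2 clause boundaries (that → Ø).
It functions as the object of the preposition "for" of "applied", so the gap sits immediately after word 15 ("for").
Base order: Every director has announced that Bart had argued this editor applied for a blueprint.

15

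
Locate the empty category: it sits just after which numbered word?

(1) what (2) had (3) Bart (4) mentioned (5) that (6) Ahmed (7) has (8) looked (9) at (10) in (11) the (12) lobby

9

The displaced element is "what" (word 1).
It is linked across 1 clause boundary (that).
It functions as the object of the preposition "at" of "looked", so the gap sits immediately after word 9 ("at").
Base order: Bart had mentioned that Ahmed has looked at what in the lobby.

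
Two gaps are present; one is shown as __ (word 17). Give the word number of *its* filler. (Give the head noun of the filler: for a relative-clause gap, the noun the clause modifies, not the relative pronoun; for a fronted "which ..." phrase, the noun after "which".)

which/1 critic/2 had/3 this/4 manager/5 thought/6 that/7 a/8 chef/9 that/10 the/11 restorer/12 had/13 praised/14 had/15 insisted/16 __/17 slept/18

2

The marked gap is the subject of "slept".
Its filler is the fronted wh-phrase "which critic", at word 2.
(The other dependency links word 9 to a gap after word 14.)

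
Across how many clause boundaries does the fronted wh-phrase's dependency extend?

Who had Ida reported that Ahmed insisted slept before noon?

"who" is extracted from the subject of "slept".
Boundaries crossed, outermost first: [that], [Ø] — 2 in total.

2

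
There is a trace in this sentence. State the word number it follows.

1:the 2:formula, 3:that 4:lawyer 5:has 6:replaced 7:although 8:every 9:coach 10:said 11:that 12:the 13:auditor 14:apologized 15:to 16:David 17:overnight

The displaced element is "the formula" (word 2).
It functions as the direct object of "replaced", so the gap sits immediately after word 6 ("replaced").
Base order: That lawyer has replaced the formula although every coach said that the auditor apologized to David overnight.

6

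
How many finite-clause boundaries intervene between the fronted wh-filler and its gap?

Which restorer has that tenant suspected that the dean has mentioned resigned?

"which restorer" is extracted from the subject of "resigned".
Boundaries crossed, outermost first: [that], [Ø] — 2 in total.

2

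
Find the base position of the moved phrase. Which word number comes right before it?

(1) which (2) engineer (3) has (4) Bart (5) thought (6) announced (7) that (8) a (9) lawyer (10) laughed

5

The displaced element is "which engineer" (word 2).
It is linked across 1 clause boundary (Ø).
It functions as the subject of "announced", so the gap sits immediately after word 5 ("thought").
Base order: Bart has thought which engineer announced that a lawyer laughed.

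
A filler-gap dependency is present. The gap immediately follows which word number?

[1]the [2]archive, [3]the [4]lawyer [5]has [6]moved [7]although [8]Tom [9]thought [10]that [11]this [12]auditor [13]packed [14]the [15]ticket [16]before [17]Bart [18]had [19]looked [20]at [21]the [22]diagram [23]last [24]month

The displaced element is "the archive" (word 2).
It functions as the direct object of "moved", so the gap sits immediately after word 6 ("moved").
Base order: The lawyer has moved the archive although Tom thought that this auditor packed the ticket before Bart had looked at the diagram last month.

6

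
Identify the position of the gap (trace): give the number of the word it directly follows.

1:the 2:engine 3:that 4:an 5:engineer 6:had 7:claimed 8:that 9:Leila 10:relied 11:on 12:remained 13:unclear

11

The displaced element is "the engine" (word 2).
It is linked across 1 clause boundary (that).
It functions as the object of the preposition "on" of "relied", so the gap sits immediately after word 11 ("on").
Base order: An engineer had claimed that Leila relied on the engine.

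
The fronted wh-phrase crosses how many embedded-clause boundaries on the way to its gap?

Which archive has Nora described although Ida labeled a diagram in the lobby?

"which archive" originates inside the matrix clause — no clause boundary is crossed.

0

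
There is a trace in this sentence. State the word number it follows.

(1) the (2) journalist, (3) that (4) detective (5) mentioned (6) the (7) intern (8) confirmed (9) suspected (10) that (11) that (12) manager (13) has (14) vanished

8

The displaced element is "the journalist" (word 2).
It is linked across 2 clause boundaries (Ø → Ø).
It functions as the subject of "suspected", so the gap sits immediately after word 8 ("confirmed").
Base order: That detective mentioned the intern confirmed the journalist suspected that that manager has vanished.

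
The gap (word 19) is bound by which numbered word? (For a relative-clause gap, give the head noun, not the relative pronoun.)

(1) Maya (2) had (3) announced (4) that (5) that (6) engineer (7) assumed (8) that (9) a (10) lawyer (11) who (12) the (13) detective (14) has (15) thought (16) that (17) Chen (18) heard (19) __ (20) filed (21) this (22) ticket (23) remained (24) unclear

The gap at 19 is the subject of "filed", inside a relative clause.
The relative pronoun is "who" (word 11); it is bound by the head noun immediately before it.
Its filler is the head noun "lawyer", at word 10.

10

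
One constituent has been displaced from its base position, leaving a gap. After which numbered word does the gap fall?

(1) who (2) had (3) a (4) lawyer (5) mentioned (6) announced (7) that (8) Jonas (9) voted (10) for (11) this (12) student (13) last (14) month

The displaced element is "who" (word 1).
It is linked across 1 clause boundary (Ø).
It functions as the subject of "announced", so the gap sits immediately after word 5 ("mentioned").
Base order: A lawyer had mentioned that who announced that Jonas voted for this student last month.

5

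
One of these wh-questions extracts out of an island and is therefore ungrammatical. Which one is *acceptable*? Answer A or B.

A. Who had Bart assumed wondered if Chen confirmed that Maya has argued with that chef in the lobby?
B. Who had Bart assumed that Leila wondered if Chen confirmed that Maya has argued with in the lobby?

A

In B, the wh-phrase is extracted from inside a wh-island (introduced by "if"), which blocks movement.
In A, the extraction path crosses only that-complement boundaries, which are transparent.
So A is grammatical.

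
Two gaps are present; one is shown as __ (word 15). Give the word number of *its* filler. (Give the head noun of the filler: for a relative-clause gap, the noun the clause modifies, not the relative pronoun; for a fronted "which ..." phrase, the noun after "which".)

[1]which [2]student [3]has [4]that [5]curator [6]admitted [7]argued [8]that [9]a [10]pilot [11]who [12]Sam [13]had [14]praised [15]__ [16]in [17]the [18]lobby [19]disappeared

The marked gap is inside the relative clause, the direct object of "praised".
Its filler is the head noun "pilot" (via "who"), at word 10.
(The other dependency links word 2 to a gap after word 6.)

10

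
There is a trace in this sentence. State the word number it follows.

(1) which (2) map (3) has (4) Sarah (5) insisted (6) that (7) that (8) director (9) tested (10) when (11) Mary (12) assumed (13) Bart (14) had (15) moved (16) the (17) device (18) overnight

The displaced element is "which map" (word 2).
It is linked across 1 clause boundary (that).
It functions as the direct object of "tested", so the gap sits immediately after word 9 ("tested").
Base order: Sarah has insisted that that director tested which map when Mary assumed Bart had moved the device overnight.

9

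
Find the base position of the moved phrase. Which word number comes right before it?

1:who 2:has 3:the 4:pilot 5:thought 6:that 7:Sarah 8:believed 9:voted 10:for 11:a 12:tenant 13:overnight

The displaced element is "who" (word 1).
It is linked across 2 clause boundaries (that → Ø).
It functions as the subject of "voted", so the gap sits immediately after word 8 ("believed").
Base order: The pilot has thought that Sarah believed that who voted for a tenant overnight.

8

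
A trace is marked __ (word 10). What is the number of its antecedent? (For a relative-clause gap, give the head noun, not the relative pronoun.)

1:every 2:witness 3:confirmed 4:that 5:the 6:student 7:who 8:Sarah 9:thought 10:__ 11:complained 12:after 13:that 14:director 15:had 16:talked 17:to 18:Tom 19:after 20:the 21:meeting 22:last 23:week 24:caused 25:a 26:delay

The gap at 10 is the subject of "complained", inside a relative clause.
The relative pronoun is "who" (word 7); it is bound by the head noun immediately before it.
Its filler is the head noun "student", at word 6.

6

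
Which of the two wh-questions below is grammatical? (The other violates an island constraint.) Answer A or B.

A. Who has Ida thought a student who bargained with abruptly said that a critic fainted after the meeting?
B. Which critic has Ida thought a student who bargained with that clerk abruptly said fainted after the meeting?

B

In A, the wh-phrase is extracted from inside a complex-NP island (relative clause) (introduced by "who"), which blocks movement.
In B, the extraction path crosses only that-complement boundaries, which are transparent.
So B is grammatical.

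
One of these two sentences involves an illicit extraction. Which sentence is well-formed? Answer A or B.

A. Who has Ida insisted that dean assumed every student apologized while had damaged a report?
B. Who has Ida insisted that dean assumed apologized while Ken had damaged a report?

In A, the wh-phrase is extracted from inside an adjunct island (introduced by "while"), which blocks movement.
In B, the extraction path crosses only that-complement boundaries, which are transparent.
So B is grammatical.

B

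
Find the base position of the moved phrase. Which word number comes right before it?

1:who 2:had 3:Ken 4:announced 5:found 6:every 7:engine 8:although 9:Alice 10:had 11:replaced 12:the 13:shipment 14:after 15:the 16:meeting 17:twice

The displaced element is "who" (word 1).
It is linked across 1 clause boundary (Ø).
It functions as the subject of "found", so the gap sits immediately after word 4 ("announced").
Base order: Ken had announced that who found every engine although Alice had replaced the shipment after the meeting twice.

4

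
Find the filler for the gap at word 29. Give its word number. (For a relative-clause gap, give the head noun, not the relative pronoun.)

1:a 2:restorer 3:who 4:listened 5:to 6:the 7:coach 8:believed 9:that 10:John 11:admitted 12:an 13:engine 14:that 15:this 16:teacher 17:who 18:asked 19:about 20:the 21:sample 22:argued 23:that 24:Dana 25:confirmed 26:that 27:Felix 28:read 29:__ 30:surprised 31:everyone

The gap at 29 is the object of "read", inside a relative clause.
The relative pronoun is "that" (word 14); it is bound by the head noun immediately before it.
Its filler is the head noun "engine", at word 13.

13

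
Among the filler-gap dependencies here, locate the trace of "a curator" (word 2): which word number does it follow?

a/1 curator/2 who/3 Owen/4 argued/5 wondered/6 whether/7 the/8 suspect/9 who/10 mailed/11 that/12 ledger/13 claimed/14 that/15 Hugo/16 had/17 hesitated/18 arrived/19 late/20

5

The displaced element is "a curator" (word 2).
It is linked across 1 clause boundary (Ø).
It functions as the subject of "wondered", so the gap sits immediately after word 5 ("argued").
Base order: Owen argued that a curator wondered whether the suspect who mailed that ledger claimed that Hugo had hesitated.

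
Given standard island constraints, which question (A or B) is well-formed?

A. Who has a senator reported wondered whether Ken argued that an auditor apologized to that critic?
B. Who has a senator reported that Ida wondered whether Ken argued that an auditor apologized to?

A

In B, the wh-phrase is extracted from inside a wh-island (introduced by "whether"), which blocks movement.
In A, the extraction path crosses only that-complement boundaries, which are transparent.
So A is grammatical.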